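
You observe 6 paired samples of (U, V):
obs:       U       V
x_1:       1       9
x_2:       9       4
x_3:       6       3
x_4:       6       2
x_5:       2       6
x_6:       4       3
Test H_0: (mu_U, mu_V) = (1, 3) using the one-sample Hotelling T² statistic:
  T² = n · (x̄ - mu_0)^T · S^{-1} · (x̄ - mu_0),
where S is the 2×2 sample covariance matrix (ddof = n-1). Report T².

Step 1 — sample mean vector:
  mean(U) = (1 + 9 + 6 + 6 + 2 + 4) / 6 = 28/6 = 4.6667
  mean(V) = (9 + 4 + 3 + 2 + 6 + 3) / 6 = 27/6 = 4.5
  x̄ = (4.6667, 4.5),  deviation x̄ - mu_0 = (4.6667, 4.5) - (1, 3) = (3.6667, 1.5).

Step 2 — sample covariance matrix, S[i,j] = (1/(n-1)) · Σ_k (x_{k,i} - mean_i) · (x_{k,j} - mean_j), divisor n-1 = 5:
  S[U,U] = ((-3.6667)·(-3.6667) + (4.3333)·(4.3333) + (1.3333)·(1.3333) + (1.3333)·(1.3333) + (-2.6667)·(-2.6667) + (-0.6667)·(-0.6667)) / 5 = 43.3333/5 = 8.6667
  S[U,V] = ((-3.6667)·(4.5) + (4.3333)·(-0.5) + (1.3333)·(-1.5) + (1.3333)·(-2.5) + (-2.6667)·(1.5) + (-0.6667)·(-1.5)) / 5 = -27/5 = -5.4
  S[V,V] = ((4.5)·(4.5) + (-0.5)·(-0.5) + (-1.5)·(-1.5) + (-2.5)·(-2.5) + (1.5)·(1.5) + (-1.5)·(-1.5)) / 5 = 33.5/5 = 6.7
  S = [[8.6667, -5.4],
 [-5.4, 6.7]].

Step 3 — invert S. det(S) = 8.6667·6.7 - (-5.4)² = 28.9067.
  S^{-1} = (1/det) · [[d, -b], [-b, a]] = [[0.2318, 0.1868],
 [0.1868, 0.2998]].

Step 4 — quadratic form (x̄ - mu_0)^T · S^{-1} · (x̄ - mu_0):
  S^{-1} · (x̄ - mu_0) = (1.1301, 1.1347),
  (x̄ - mu_0)^T · [...] = (3.6667)·(1.1301) + (1.5)·(1.1347) = 5.8456.

Step 5 — scale by n: T² = 6 · 5.8456 = 35.0738.

T² ≈ 35.0738


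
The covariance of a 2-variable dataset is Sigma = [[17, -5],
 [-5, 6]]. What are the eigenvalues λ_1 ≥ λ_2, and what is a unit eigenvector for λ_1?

Step 1 — characteristic polynomial of 2×2 Sigma:
  det(Sigma - λI) = λ² - trace · λ + det = 0.
  trace = 17 + 6 = 23, det = 17·6 - (-5)² = 77.
Step 2 — discriminant:
  Δ = trace² - 4·det = 529 - 308 = 221.
Step 3 — eigenvalues:
  λ = (trace ± √Δ)/2 = (23 ± 14.8661)/2,
  λ_1 = 18.933,  λ_2 = 4.067.

Step 4 — unit eigenvector for λ_1: solve (Sigma - λ_1 I)v = 0. First row:
  (17 - 18.933)·v_x + (-5)·v_y = 0, i.e. (-1.933)·v_x + (-5)·v_y = 0,
  so v ∝ (b, λ_1 - a) = (-5, 1.933); multiply by -1 so the first entry is positive: u = (5, -1.933).
  ||u|| = √((5)² + (-1.933)²) = √(28.7366) ≈ 5.3607,
  v_1 = u/||u|| ≈ (0.9327, -0.3606) (||v_1|| = 1).

λ_1 = 18.933,  λ_2 = 4.067;  v_1 ≈ (0.9327, -0.3606)


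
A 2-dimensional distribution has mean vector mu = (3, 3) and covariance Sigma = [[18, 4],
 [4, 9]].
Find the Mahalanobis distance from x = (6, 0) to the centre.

Step 1 — centre the observation: (x - mu) = (3, -3).

Step 2 — invert Sigma. det(Sigma) = 18·9 - (4)² = 146.
  Sigma^{-1} = (1/det) · [[d, -b], [-b, a]] = [[0.0616, -0.0274],
 [-0.0274, 0.1233]].

Step 3 — form the quadratic (x - mu)^T · Sigma^{-1} · (x - mu):
  Sigma^{-1} · (x - mu) = (0.2671, -0.4521).
  (x - mu)^T · [Sigma^{-1} · (x - mu)] = (3)·(0.2671) + (-3)·(-0.4521) = 2.1575.

Step 4 — take square root: d = √(2.1575) ≈ 1.4689.

d(x, mu) = √(2.1575) ≈ 1.4689


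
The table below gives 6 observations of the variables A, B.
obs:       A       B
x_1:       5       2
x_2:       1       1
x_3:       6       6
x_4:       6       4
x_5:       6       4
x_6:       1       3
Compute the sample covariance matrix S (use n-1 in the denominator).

Step 1 — column means:
  mean(A) = (5 + 1 + 6 + 6 + 6 + 1) / 6 = 25/6 = 4.1667
  mean(B) = (2 + 1 + 6 + 4 + 4 + 3) / 6 = 20/6 = 3.3333

Step 2 — sample covariance S[i,j] = (1/(n-1)) · Σ_k (x_{k,i} - mean_i) · (x_{k,j} - mean_j), with n-1 = 5.
  S[A,A] = ((0.8333)·(0.8333) + (-3.1667)·(-3.1667) + (1.8333)·(1.8333) + (1.8333)·(1.8333) + (1.8333)·(1.8333) + (-3.1667)·(-3.1667)) / 5 = 30.8333/5 = 6.1667
  S[A,B] = ((0.8333)·(-1.3333) + (-3.1667)·(-2.3333) + (1.8333)·(2.6667) + (1.8333)·(0.6667) + (1.8333)·(0.6667) + (-3.1667)·(-0.3333)) / 5 = 14.6667/5 = 2.9333
  S[B,B] = ((-1.3333)·(-1.3333) + (-2.3333)·(-2.3333) + (2.6667)·(2.6667) + (0.6667)·(0.6667) + (0.6667)·(0.6667) + (-0.3333)·(-0.3333)) / 5 = 15.3333/5 = 3.0667

S is symmetric (S[j,i] = S[i,j]). Assembling:

S = [[6.1667, 2.9333],
 [2.9333, 3.0667]]


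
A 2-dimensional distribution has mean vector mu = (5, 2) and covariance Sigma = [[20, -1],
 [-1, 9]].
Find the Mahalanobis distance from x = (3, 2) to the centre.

Step 1 — centre the observation: (x - mu) = (-2, 0).

Step 2 — invert Sigma. det(Sigma) = 20·9 - (-1)² = 179.
  Sigma^{-1} = (1/det) · [[d, -b], [-b, a]] = [[0.0503, 0.0056],
 [0.0056, 0.1117]].

Step 3 — form the quadratic (x - mu)^T · Sigma^{-1} · (x - mu):
  Sigma^{-1} · (x - mu) = (-0.1006, -0.0112).
  (x - mu)^T · [Sigma^{-1} · (x - mu)] = (-2)·(-0.1006) + (0)·(-0.0112) = 0.2011.

Step 4 — take square root: d = √(0.2011) ≈ 0.4485.

d(x, mu) = √(0.2011) ≈ 0.4485


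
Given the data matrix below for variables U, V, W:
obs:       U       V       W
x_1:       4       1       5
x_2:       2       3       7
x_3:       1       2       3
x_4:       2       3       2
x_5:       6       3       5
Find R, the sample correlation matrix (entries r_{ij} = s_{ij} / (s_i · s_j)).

Step 1 — column means:
  mean(U) = (4 + 2 + 1 + 2 + 6) / 5 = 15/5 = 3
  mean(V) = (1 + 3 + 2 + 3 + 3) / 5 = 12/5 = 2.4
  mean(W) = (5 + 7 + 3 + 2 + 5) / 5 = 22/5 = 4.4

Step 2 — sample variances and covariances s[i,j] = (1/(n-1)) · Σ_k (x_{k,i} - mean_i) · (x_{k,j} - mean_j), with n-1 = 4:
  s[U,U] = ((1)·(1) + (-1)·(-1) + (-2)·(-2) + (-1)·(-1) + (3)·(3)) / 4 = 16/4 = 4
  s[U,V] = ((1)·(-1.4) + (-1)·(0.6) + (-2)·(-0.4) + (-1)·(0.6) + (3)·(0.6)) / 4 = 0/4 = 0
  s[U,W] = ((1)·(0.6) + (-1)·(2.6) + (-2)·(-1.4) + (-1)·(-2.4) + (3)·(0.6)) / 4 = 5/4 = 1.25
  s[V,V] = ((-1.4)·(-1.4) + (0.6)·(0.6) + (-0.4)·(-0.4) + (0.6)·(0.6) + (0.6)·(0.6)) / 4 = 3.2/4 = 0.8
  s[V,W] = ((-1.4)·(0.6) + (0.6)·(2.6) + (-0.4)·(-1.4) + (0.6)·(-2.4) + (0.6)·(0.6)) / 4 = 0.2/4 = 0.05
  s[W,W] = ((0.6)·(0.6) + (2.6)·(2.6) + (-1.4)·(-1.4) + (-2.4)·(-2.4) + (0.6)·(0.6)) / 4 = 15.2/4 = 3.8
  Sample standard deviations s_i = √(s[i,i]):
  s(U) = √(4) = 2
  s(V) = √(0.8) = 0.8944
  s(W) = √(3.8) = 1.9494

Step 3 — r_{ij} = s_{ij} / (s_i · s_j):
  r[U,U] = 1 (diagonal).
  r[U,V] = 0 / (2 · 0.8944) = 0 / 1.7889 = 0
  r[U,W] = 1.25 / (2 · 1.9494) = 1.25 / 3.8987 = 0.3206
  r[V,V] = 1 (diagonal).
  r[V,W] = 0.05 / (0.8944 · 1.9494) = 0.05 / 1.7436 = 0.0287
  r[W,W] = 1 (diagonal).

R is symmetric with unit diagonal. Assembling:

R = [[1, 0, 0.3206],
 [0, 1, 0.0287],
 [0.3206, 0.0287, 1]]


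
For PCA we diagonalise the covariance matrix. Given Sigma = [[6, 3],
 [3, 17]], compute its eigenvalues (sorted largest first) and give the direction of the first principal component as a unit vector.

Step 1 — characteristic polynomial of 2×2 Sigma:
  det(Sigma - λI) = λ² - trace · λ + det = 0.
  trace = 6 + 17 = 23, det = 6·17 - (3)² = 93.
Step 2 — discriminant:
  Δ = trace² - 4·det = 529 - 372 = 157.
Step 3 — eigenvalues:
  λ = (trace ± √Δ)/2 = (23 ± 12.53)/2,
  λ_1 = 17.765,  λ_2 = 5.235.

Step 4 — unit eigenvector for λ_1: solve (Sigma - λ_1 I)v = 0. First row:
  (6 - 17.765)·v_x + (3)·v_y = 0, i.e. (-11.765)·v_x + (3)·v_y = 0,
  so v ∝ (b, λ_1 - a) = (3, 11.765) = u.
  ||u|| = √((3)² + (11.765)²) = √(147.4148) ≈ 12.1414,
  v_1 = u/||u|| ≈ (0.2471, 0.969) (||v_1|| = 1).

λ_1 = 17.765,  λ_2 = 5.235;  v_1 ≈ (0.2471, 0.969)


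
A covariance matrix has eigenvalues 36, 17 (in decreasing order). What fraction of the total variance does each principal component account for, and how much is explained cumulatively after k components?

Step 1 — total variance = trace(Sigma) = Σ λ_i = 36 + 17 = 53.

Step 2 — fraction explained by component i = λ_i / Σ λ:
  PC1: 36/53 = 0.6792
  PC2: 17/53 = 0.3208

Step 3 — cumulative fraction after k components = (λ_1 + ... + λ_k) / Σ λ:
  k = 1: 36/53 = 0.6792
  k = 2: (36 + 17)/53 = 53/53 = 1

Summary (fraction, with percent):

explained: PC1 0.6792 (67.92%), PC2 0.3208 (32.08%);  cumulative: 0.6792, 1


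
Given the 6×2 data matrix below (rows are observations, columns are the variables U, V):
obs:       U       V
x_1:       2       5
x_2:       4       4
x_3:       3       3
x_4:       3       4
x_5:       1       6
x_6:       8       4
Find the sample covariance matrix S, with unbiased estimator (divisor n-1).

Step 1 — column means:
  mean(U) = (2 + 4 + 3 + 3 + 1 + 8) / 6 = 21/6 = 3.5
  mean(V) = (5 + 4 + 3 + 4 + 6 + 4) / 6 = 26/6 = 4.3333

Step 2 — sample covariance S[i,j] = (1/(n-1)) · Σ_k (x_{k,i} - mean_i) · (x_{k,j} - mean_j), with n-1 = 5.
  S[U,U] = ((-1.5)·(-1.5) + (0.5)·(0.5) + (-0.5)·(-0.5) + (-0.5)·(-0.5) + (-2.5)·(-2.5) + (4.5)·(4.5)) / 5 = 29.5/5 = 5.9
  S[U,V] = ((-1.5)·(0.6667) + (0.5)·(-0.3333) + (-0.5)·(-1.3333) + (-0.5)·(-0.3333) + (-2.5)·(1.6667) + (4.5)·(-0.3333)) / 5 = -6/5 = -1.2
  S[V,V] = ((0.6667)·(0.6667) + (-0.3333)·(-0.3333) + (-1.3333)·(-1.3333) + (-0.3333)·(-0.3333) + (1.6667)·(1.6667) + (-0.3333)·(-0.3333)) / 5 = 5.3333/5 = 1.0667

S is symmetric (S[j,i] = S[i,j]). Assembling:

S = [[5.9, -1.2],
 [-1.2, 1.0667]]


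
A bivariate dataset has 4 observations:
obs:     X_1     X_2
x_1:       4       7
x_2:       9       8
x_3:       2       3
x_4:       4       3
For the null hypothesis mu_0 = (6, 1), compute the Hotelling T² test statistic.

Step 1 — sample mean vector:
  mean(X_1) = (4 + 9 + 2 + 4) / 4 = 19/4 = 4.75
  mean(X_2) = (7 + 8 + 3 + 3) / 4 = 21/4 = 5.25
  x̄ = (4.75, 5.25),  deviation x̄ - mu_0 = (4.75, 5.25) - (6, 1) = (-1.25, 4.25).

Step 2 — sample covariance matrix, S[i,j] = (1/(n-1)) · Σ_k (x_{k,i} - mean_i) · (x_{k,j} - mean_j), divisor n-1 = 3:
  S[X_1,X_1] = ((-0.75)·(-0.75) + (4.25)·(4.25) + (-2.75)·(-2.75) + (-0.75)·(-0.75)) / 3 = 26.75/3 = 8.9167
  S[X_1,X_2] = ((-0.75)·(1.75) + (4.25)·(2.75) + (-2.75)·(-2.25) + (-0.75)·(-2.25)) / 3 = 18.25/3 = 6.0833
  S[X_2,X_2] = ((1.75)·(1.75) + (2.75)·(2.75) + (-2.25)·(-2.25) + (-2.25)·(-2.25)) / 3 = 20.75/3 = 6.9167
  S = [[8.9167, 6.0833],
 [6.0833, 6.9167]].

Step 3 — invert S. det(S) = 8.9167·6.9167 - (6.0833)² = 24.6667.
  S^{-1} = (1/det) · [[d, -b], [-b, a]] = [[0.2804, -0.2466],
 [-0.2466, 0.3615]].

Step 4 — quadratic form (x̄ - mu_0)^T · S^{-1} · (x̄ - mu_0):
  S^{-1} · (x̄ - mu_0) = (-1.3986, 1.8446),
  (x̄ - mu_0)^T · [...] = (-1.25)·(-1.3986) + (4.25)·(1.8446) = 9.5878.

Step 5 — scale by n: T² = 4 · 9.5878 = 38.3514.

T² ≈ 38.3514


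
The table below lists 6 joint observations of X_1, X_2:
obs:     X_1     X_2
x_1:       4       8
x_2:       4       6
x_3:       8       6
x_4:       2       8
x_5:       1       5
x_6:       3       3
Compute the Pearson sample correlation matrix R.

Step 1 — column means:
  mean(X_1) = (4 + 4 + 8 + 2 + 1 + 3) / 6 = 22/6 = 3.6667
  mean(X_2) = (8 + 6 + 6 + 8 + 5 + 3) / 6 = 36/6 = 6

Step 2 — sample variances and covariances s[i,j] = (1/(n-1)) · Σ_k (x_{k,i} - mean_i) · (x_{k,j} - mean_j), with n-1 = 5:
  s[X_1,X_1] = ((0.3333)·(0.3333) + (0.3333)·(0.3333) + (4.3333)·(4.3333) + (-1.6667)·(-1.6667) + (-2.6667)·(-2.6667) + (-0.6667)·(-0.6667)) / 5 = 29.3333/5 = 5.8667
  s[X_1,X_2] = ((0.3333)·(2) + (0.3333)·(0) + (4.3333)·(0) + (-1.6667)·(2) + (-2.6667)·(-1) + (-0.6667)·(-3)) / 5 = 2/5 = 0.4
  s[X_2,X_2] = ((2)·(2) + (0)·(0) + (0)·(0) + (2)·(2) + (-1)·(-1) + (-3)·(-3)) / 5 = 18/5 = 3.6
  Sample standard deviations s_i = √(s[i,i]):
  s(X_1) = √(5.8667) = 2.4221
  s(X_2) = √(3.6) = 1.8974

Step 3 — r_{ij} = s_{ij} / (s_i · s_j):
  r[X_1,X_1] = 1 (diagonal).
  r[X_1,X_2] = 0.4 / (2.4221 · 1.8974) = 0.4 / 4.5957 = 0.087
  r[X_2,X_2] = 1 (diagonal).

R is symmetric with unit diagonal. Assembling:

R = [[1, 0.087],
 [0.087, 1]]


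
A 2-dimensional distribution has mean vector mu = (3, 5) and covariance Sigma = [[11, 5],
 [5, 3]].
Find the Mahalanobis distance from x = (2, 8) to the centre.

Step 1 — centre the observation: (x - mu) = (-1, 3).

Step 2 — invert Sigma. det(Sigma) = 11·3 - (5)² = 8.
  Sigma^{-1} = (1/det) · [[d, -b], [-b, a]] = [[0.375, -0.625],
 [-0.625, 1.375]].

Step 3 — form the quadratic (x - mu)^T · Sigma^{-1} · (x - mu):
  Sigma^{-1} · (x - mu) = (-2.25, 4.75).
  (x - mu)^T · [Sigma^{-1} · (x - mu)] = (-1)·(-2.25) + (3)·(4.75) = 16.5.

Step 4 — take square root: d = √(16.5) ≈ 4.062.

d(x, mu) = √(16.5) ≈ 4.062


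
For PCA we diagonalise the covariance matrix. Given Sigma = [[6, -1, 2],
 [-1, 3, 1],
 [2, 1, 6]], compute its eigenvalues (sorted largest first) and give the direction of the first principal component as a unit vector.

Step 1 — characteristic polynomial p(λ) = det(λI - Sigma) = λ³ - tr·λ² + c_1·λ - det, where tr = trace, c_1 = sum of the principal 2×2 minors, det = det(Sigma):
  tr = 6 + 3 + 6 = 15,
  c_1 = (6·3 - (-1)²) + (6·6 - (2)²) + (3·6 - (1)²) = 17 + 32 + 17 = 66,
  det = 6·(3·6 - (1)²) - (-1)·((-1)·6 - (1)·(2)) + (2)·((-1)·(1) - 3·(2)) = 6·(17) - (-1)·(-8) + (2)·(-7) = 80.
  So p(λ) = λ³ - 15λ² + 66λ - 80.
Step 2 — look for an integer root (rational root theorem: any rational root is an integer divisor of 80). Testing λ = 2:
  p(2) = 8 - 60 + 132 - 80 = 0  ✓
  Dividing out (λ - 2): p(λ) = (λ - 2)(λ² - 13λ + 40).
Step 3 — remaining eigenvalues from the quadratic λ² - 13λ + 40 = 0:
  Δ = 13² - 4·40 = 169 - 160 = 9,  λ = (13 ± √9)/2 = (13 ± 3)/2 = 8 or 5.
  Sorted: λ_1 = 8,  λ_2 = 5,  λ_3 = 2  (check: sum = 15 = tr ✓).

Step 4 — unit eigenvector for λ_1 = 8: v spans the null space of (Sigma - λ_1 I), whose rows are
  r_1 = (-2, -1, 2),  r_2 = (-1, -5, 1),  r_3 = (2, 1, -2).
  v is orthogonal to every row, so take v ∝ r_1 × r_2 = ((-1)·(1) - (2)·(-5), (2)·(-1) - (-2)·(1), (-2)·(-5) - (-1)·(-1)) = (9, 0, 9).
  Rescale (divide by 9): u = (1, 0, 1).
  ||u|| = √((1)² + (0)² + (1)²) = √(2) ≈ 1.4142,  v_1 = u/||u|| ≈ (0.7071, 0, 0.7071) (||v_1|| = 1).

λ_1 = 8,  λ_2 = 5,  λ_3 = 2;  v_1 ≈ (0.7071, 0, 0.7071)


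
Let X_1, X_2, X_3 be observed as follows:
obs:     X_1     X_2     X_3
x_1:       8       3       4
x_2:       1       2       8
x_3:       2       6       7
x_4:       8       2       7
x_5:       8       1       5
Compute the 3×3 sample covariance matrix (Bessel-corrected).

Step 1 — column means:
  mean(X_1) = (8 + 1 + 2 + 8 + 8) / 5 = 27/5 = 5.4
  mean(X_2) = (3 + 2 + 6 + 2 + 1) / 5 = 14/5 = 2.8
  mean(X_3) = (4 + 8 + 7 + 7 + 5) / 5 = 31/5 = 6.2

Step 2 — sample covariance S[i,j] = (1/(n-1)) · Σ_k (x_{k,i} - mean_i) · (x_{k,j} - mean_j), with n-1 = 4.
  S[X_1,X_1] = ((2.6)·(2.6) + (-4.4)·(-4.4) + (-3.4)·(-3.4) + (2.6)·(2.6) + (2.6)·(2.6)) / 4 = 51.2/4 = 12.8
  S[X_1,X_2] = ((2.6)·(0.2) + (-4.4)·(-0.8) + (-3.4)·(3.2) + (2.6)·(-0.8) + (2.6)·(-1.8)) / 4 = -13.6/4 = -3.4
  S[X_1,X_3] = ((2.6)·(-2.2) + (-4.4)·(1.8) + (-3.4)·(0.8) + (2.6)·(0.8) + (2.6)·(-1.2)) / 4 = -17.4/4 = -4.35
  S[X_2,X_2] = ((0.2)·(0.2) + (-0.8)·(-0.8) + (3.2)·(3.2) + (-0.8)·(-0.8) + (-1.8)·(-1.8)) / 4 = 14.8/4 = 3.7
  S[X_2,X_3] = ((0.2)·(-2.2) + (-0.8)·(1.8) + (3.2)·(0.8) + (-0.8)·(0.8) + (-1.8)·(-1.2)) / 4 = 2.2/4 = 0.55
  S[X_3,X_3] = ((-2.2)·(-2.2) + (1.8)·(1.8) + (0.8)·(0.8) + (0.8)·(0.8) + (-1.2)·(-1.2)) / 4 = 10.8/4 = 2.7

S is symmetric (S[j,i] = S[i,j]). Assembling:

S = [[12.8, -3.4, -4.35],
 [-3.4, 3.7, 0.55],
 [-4.35, 0.55, 2.7]]


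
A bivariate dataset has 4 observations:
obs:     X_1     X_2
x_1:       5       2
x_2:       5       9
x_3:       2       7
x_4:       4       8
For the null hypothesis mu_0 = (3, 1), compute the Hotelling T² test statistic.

Step 1 — sample mean vector:
  mean(X_1) = (5 + 5 + 2 + 4) / 4 = 16/4 = 4
  mean(X_2) = (2 + 9 + 7 + 8) / 4 = 26/4 = 6.5
  x̄ = (4, 6.5),  deviation x̄ - mu_0 = (4, 6.5) - (3, 1) = (1, 5.5).

Step 2 — sample covariance matrix, S[i,j] = (1/(n-1)) · Σ_k (x_{k,i} - mean_i) · (x_{k,j} - mean_j), divisor n-1 = 3:
  S[X_1,X_1] = ((1)·(1) + (1)·(1) + (-2)·(-2) + (0)·(0)) / 3 = 6/3 = 2
  S[X_1,X_2] = ((1)·(-4.5) + (1)·(2.5) + (-2)·(0.5) + (0)·(1.5)) / 3 = -3/3 = -1
  S[X_2,X_2] = ((-4.5)·(-4.5) + (2.5)·(2.5) + (0.5)·(0.5) + (1.5)·(1.5)) / 3 = 29/3 = 9.6667
  S = [[2, -1],
 [-1, 9.6667]].

Step 3 — invert S. det(S) = 2·9.6667 - (-1)² = 18.3333.
  S^{-1} = (1/det) · [[d, -b], [-b, a]] = [[0.5273, 0.0545],
 [0.0545, 0.1091]].

Step 4 — quadratic form (x̄ - mu_0)^T · S^{-1} · (x̄ - mu_0):
  S^{-1} · (x̄ - mu_0) = (0.8273, 0.6545),
  (x̄ - mu_0)^T · [...] = (1)·(0.8273) + (5.5)·(0.6545) = 4.4273.

Step 5 — scale by n: T² = 4 · 4.4273 = 17.7091.

T² ≈ 17.7091


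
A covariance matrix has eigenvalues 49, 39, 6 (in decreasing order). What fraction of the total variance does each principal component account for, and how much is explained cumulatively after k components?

Step 1 — total variance = trace(Sigma) = Σ λ_i = 49 + 39 + 6 = 94.

Step 2 — fraction explained by component i = λ_i / Σ λ:
  PC1: 49/94 = 0.5213
  PC2: 39/94 = 0.4149
  PC3: 6/94 = 0.0638

Step 3 — cumulative fraction after k components = (λ_1 + ... + λ_k) / Σ λ:
  k = 1: 49/94 = 0.5213
  k = 2: (49 + 39)/94 = 88/94 = 0.9362
  k = 3: (49 + 39 + 6)/94 = 94/94 = 1

Summary (fraction, with percent):

explained: PC1 0.5213 (52.13%), PC2 0.4149 (41.49%), PC3 0.0638 (6.38%);  cumulative: 0.5213, 0.9362, 1


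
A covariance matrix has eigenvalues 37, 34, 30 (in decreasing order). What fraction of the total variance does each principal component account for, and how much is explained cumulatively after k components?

Step 1 — total variance = trace(Sigma) = Σ λ_i = 37 + 34 + 30 = 101.

Step 2 — fraction explained by component i = λ_i / Σ λ:
  PC1: 37/101 = 0.3663
  PC2: 34/101 = 0.3366
  PC3: 30/101 = 0.297

Step 3 — cumulative fraction after k components = (λ_1 + ... + λ_k) / Σ λ:
  k = 1: 37/101 = 0.3663
  k = 2: (37 + 34)/101 = 71/101 = 0.703
  k = 3: (37 + 34 + 30)/101 = 101/101 = 1

Summary (fraction, with percent):

explained: PC1 0.3663 (36.63%), PC2 0.3366 (33.66%), PC3 0.297 (29.7%);  cumulative: 0.3663, 0.703, 1


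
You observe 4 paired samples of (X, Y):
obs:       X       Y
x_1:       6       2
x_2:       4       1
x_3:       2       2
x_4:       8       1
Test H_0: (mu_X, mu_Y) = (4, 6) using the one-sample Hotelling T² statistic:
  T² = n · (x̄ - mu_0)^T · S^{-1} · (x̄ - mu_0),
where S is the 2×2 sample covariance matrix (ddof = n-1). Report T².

Step 1 — sample mean vector:
  mean(X) = (6 + 4 + 2 + 8) / 4 = 20/4 = 5
  mean(Y) = (2 + 1 + 2 + 1) / 4 = 6/4 = 1.5
  x̄ = (5, 1.5),  deviation x̄ - mu_0 = (5, 1.5) - (4, 6) = (1, -4.5).

Step 2 — sample covariance matrix, S[i,j] = (1/(n-1)) · Σ_k (x_{k,i} - mean_i) · (x_{k,j} - mean_j), divisor n-1 = 3:
  S[X,X] = ((1)·(1) + (-1)·(-1) + (-3)·(-3) + (3)·(3)) / 3 = 20/3 = 6.6667
  S[X,Y] = ((1)·(0.5) + (-1)·(-0.5) + (-3)·(0.5) + (3)·(-0.5)) / 3 = -2/3 = -0.6667
  S[Y,Y] = ((0.5)·(0.5) + (-0.5)·(-0.5) + (0.5)·(0.5) + (-0.5)·(-0.5)) / 3 = 1/3 = 0.3333
  S = [[6.6667, -0.6667],
 [-0.6667, 0.3333]].

Step 3 — invert S. det(S) = 6.6667·0.3333 - (-0.6667)² = 1.7778.
  S^{-1} = (1/det) · [[d, -b], [-b, a]] = [[0.1875, 0.375],
 [0.375, 3.75]].

Step 4 — quadratic form (x̄ - mu_0)^T · S^{-1} · (x̄ - mu_0):
  S^{-1} · (x̄ - mu_0) = (-1.5, -16.5),
  (x̄ - mu_0)^T · [...] = (1)·(-1.5) + (-4.5)·(-16.5) = 72.75.

Step 5 — scale by n: T² = 4 · 72.75 = 291.

T² ≈ 291


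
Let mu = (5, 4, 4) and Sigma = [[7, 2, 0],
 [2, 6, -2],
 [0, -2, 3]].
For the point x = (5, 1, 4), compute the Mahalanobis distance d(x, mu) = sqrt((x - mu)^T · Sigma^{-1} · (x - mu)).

Step 1 — centre the observation: (x - mu) = (0, -3, 0).

Step 2 — invert Sigma (cofactor / det for 3×3, or solve directly):
  Sigma^{-1} = [[0.1628, -0.0698, -0.0465],
 [-0.0698, 0.2442, 0.1628],
 [-0.0465, 0.1628, 0.4419]].

Step 3 — form the quadratic (x - mu)^T · Sigma^{-1} · (x - mu):
  Sigma^{-1} · (x - mu) = (0.2093, -0.7326, -0.4884).
  (x - mu)^T · [Sigma^{-1} · (x - mu)] = (0)·(0.2093) + (-3)·(-0.7326) + (0)·(-0.4884) = 2.1977.

Step 4 — take square root: d = √(2.1977) ≈ 1.4825.

d(x, mu) = √(2.1977) ≈ 1.4825


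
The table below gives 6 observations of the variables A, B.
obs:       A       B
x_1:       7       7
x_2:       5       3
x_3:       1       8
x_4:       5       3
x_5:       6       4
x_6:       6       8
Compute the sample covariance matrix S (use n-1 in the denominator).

Step 1 — column means:
  mean(A) = (7 + 5 + 1 + 5 + 6 + 6) / 6 = 30/6 = 5
  mean(B) = (7 + 3 + 8 + 3 + 4 + 8) / 6 = 33/6 = 5.5

Step 2 — sample covariance S[i,j] = (1/(n-1)) · Σ_k (x_{k,i} - mean_i) · (x_{k,j} - mean_j), with n-1 = 5.
  S[A,A] = ((2)·(2) + (0)·(0) + (-4)·(-4) + (0)·(0) + (1)·(1) + (1)·(1)) / 5 = 22/5 = 4.4
  S[A,B] = ((2)·(1.5) + (0)·(-2.5) + (-4)·(2.5) + (0)·(-2.5) + (1)·(-1.5) + (1)·(2.5)) / 5 = -6/5 = -1.2
  S[B,B] = ((1.5)·(1.5) + (-2.5)·(-2.5) + (2.5)·(2.5) + (-2.5)·(-2.5) + (-1.5)·(-1.5) + (2.5)·(2.5)) / 5 = 29.5/5 = 5.9

S is symmetric (S[j,i] = S[i,j]). Assembling:

S = [[4.4, -1.2],
 [-1.2, 5.9]]


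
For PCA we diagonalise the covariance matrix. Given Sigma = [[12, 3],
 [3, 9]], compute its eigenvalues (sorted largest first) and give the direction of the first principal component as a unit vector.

Step 1 — characteristic polynomial of 2×2 Sigma:
  det(Sigma - λI) = λ² - trace · λ + det = 0.
  trace = 12 + 9 = 21, det = 12·9 - (3)² = 99.
Step 2 — discriminant:
  Δ = trace² - 4·det = 441 - 396 = 45.
Step 3 — eigenvalues:
  λ = (trace ± √Δ)/2 = (21 ± 6.7082)/2,
  λ_1 = 13.8541,  λ_2 = 7.1459.

Step 4 — unit eigenvector for λ_1: solve (Sigma - λ_1 I)v = 0. First row:
  (12 - 13.8541)·v_x + (3)·v_y = 0, i.e. (-1.8541)·v_x + (3)·v_y = 0,
  so v ∝ (b, λ_1 - a) = (3, 1.8541) = u.
  ||u|| = √((3)² + (1.8541)²) = √(12.4377) ≈ 3.5267,
  v_1 = u/||u|| ≈ (0.8507, 0.5257) (||v_1|| = 1).

λ_1 = 13.8541,  λ_2 = 7.1459;  v_1 ≈ (0.8507, 0.5257)


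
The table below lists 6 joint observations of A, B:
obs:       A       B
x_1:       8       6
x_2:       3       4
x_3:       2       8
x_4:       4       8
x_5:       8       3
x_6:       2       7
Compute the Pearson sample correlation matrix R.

Step 1 — column means:
  mean(A) = (8 + 3 + 2 + 4 + 8 + 2) / 6 = 27/6 = 4.5
  mean(B) = (6 + 4 + 8 + 8 + 3 + 7) / 6 = 36/6 = 6

Step 2 — sample variances and covariances s[i,j] = (1/(n-1)) · Σ_k (x_{k,i} - mean_i) · (x_{k,j} - mean_j), with n-1 = 5:
  s[A,A] = ((3.5)·(3.5) + (-1.5)·(-1.5) + (-2.5)·(-2.5) + (-0.5)·(-0.5) + (3.5)·(3.5) + (-2.5)·(-2.5)) / 5 = 39.5/5 = 7.9
  s[A,B] = ((3.5)·(0) + (-1.5)·(-2) + (-2.5)·(2) + (-0.5)·(2) + (3.5)·(-3) + (-2.5)·(1)) / 5 = -16/5 = -3.2
  s[B,B] = ((0)·(0) + (-2)·(-2) + (2)·(2) + (2)·(2) + (-3)·(-3) + (1)·(1)) / 5 = 22/5 = 4.4
  Sample standard deviations s_i = √(s[i,i]):
  s(A) = √(7.9) = 2.8107
  s(B) = √(4.4) = 2.0976

Step 3 — r_{ij} = s_{ij} / (s_i · s_j):
  r[A,A] = 1 (diagonal).
  r[A,B] = -3.2 / (2.8107 · 2.0976) = -3.2 / 5.8958 = -0.5428
  r[B,B] = 1 (diagonal).

R is symmetric with unit diagonal. Assembling:

R = [[1, -0.5428],
 [-0.5428, 1]]


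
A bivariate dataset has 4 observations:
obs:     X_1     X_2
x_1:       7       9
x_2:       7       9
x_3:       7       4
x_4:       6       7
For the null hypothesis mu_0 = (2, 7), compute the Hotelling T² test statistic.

Step 1 — sample mean vector:
  mean(X_1) = (7 + 7 + 7 + 6) / 4 = 27/4 = 6.75
  mean(X_2) = (9 + 9 + 4 + 7) / 4 = 29/4 = 7.25
  x̄ = (6.75, 7.25),  deviation x̄ - mu_0 = (6.75, 7.25) - (2, 7) = (4.75, 0.25).

Step 2 — sample covariance matrix, S[i,j] = (1/(n-1)) · Σ_k (x_{k,i} - mean_i) · (x_{k,j} - mean_j), divisor n-1 = 3:
  S[X_1,X_1] = ((0.25)·(0.25) + (0.25)·(0.25) + (0.25)·(0.25) + (-0.75)·(-0.75)) / 3 = 0.75/3 = 0.25
  S[X_1,X_2] = ((0.25)·(1.75) + (0.25)·(1.75) + (0.25)·(-3.25) + (-0.75)·(-0.25)) / 3 = 0.25/3 = 0.0833
  S[X_2,X_2] = ((1.75)·(1.75) + (1.75)·(1.75) + (-3.25)·(-3.25) + (-0.25)·(-0.25)) / 3 = 16.75/3 = 5.5833
  S = [[0.25, 0.0833],
 [0.0833, 5.5833]].

Step 3 — invert S. det(S) = 0.25·5.5833 - (0.0833)² = 1.3889.
  S^{-1} = (1/det) · [[d, -b], [-b, a]] = [[4.02, -0.06],
 [-0.06, 0.18]].

Step 4 — quadratic form (x̄ - mu_0)^T · S^{-1} · (x̄ - mu_0):
  S^{-1} · (x̄ - mu_0) = (19.08, -0.24),
  (x̄ - mu_0)^T · [...] = (4.75)·(19.08) + (0.25)·(-0.24) = 90.57.

Step 5 — scale by n: T² = 4 · 90.57 = 362.28.

T² ≈ 362.28


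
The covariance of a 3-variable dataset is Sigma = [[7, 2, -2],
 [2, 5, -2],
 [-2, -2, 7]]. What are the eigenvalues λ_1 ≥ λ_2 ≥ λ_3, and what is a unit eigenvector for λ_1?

Step 1 — characteristic polynomial p(λ) = det(λI - Sigma) = λ³ - tr·λ² + c_1·λ - det, where tr = trace, c_1 = sum of the principal 2×2 minors, det = det(Sigma):
  tr = 7 + 5 + 7 = 19,
  c_1 = (7·5 - (2)²) + (7·7 - (-2)²) + (5·7 - (-2)²) = 31 + 45 + 31 = 107,
  det = 7·(5·7 - (-2)²) - (2)·((2)·7 - (-2)·(-2)) + (-2)·((2)·(-2) - 5·(-2)) = 7·(31) - (2)·(10) + (-2)·(6) = 185.
  So p(λ) = λ³ - 19λ² + 107λ - 185.
Step 2 — look for an integer root (rational root theorem: any rational root is an integer divisor of 185). Testing λ = 5:
  p(5) = 125 - 475 + 535 - 185 = 0  ✓
  Dividing out (λ - 5): p(λ) = (λ - 5)(λ² - 14λ + 37).
Step 3 — remaining eigenvalues from the quadratic λ² - 14λ + 37 = 0:
  Δ = 14² - 4·37 = 196 - 148 = 48,  λ = (14 ± √48)/2 = (14 ± 6.9282)/2 ≈ 10.4641 or 3.5359.
  Sorted: λ_1 = 10.4641,  λ_2 = 5,  λ_3 = 3.5359  (check: sum = 19 = tr ✓).

Step 4 — unit eigenvector for λ_1 ≈ 10.4641: v spans the null space of (Sigma - λ_1 I), whose rows are
  r_1 = (-3.4641, 2, -2),  r_2 = (2, -5.4641, -2),  r_3 = (-2, -2, -3.4641).
  v is orthogonal to every row, so take v ∝ r_1 × r_2 = ((2)·(-2) - (-2)·(-5.4641), (-2)·(2) - (-3.4641)·(-2), (-3.4641)·(-5.4641) - (2)·(2)) ≈ (-14.9282, -10.9282, 14.9282).
  Rescale (multiply by -1 so the first nonzero entry is positive): u = (14.9282, 10.9282, -14.9282).
  ||u|| = √((14.9282)² + (10.9282)² + (-14.9282)²) = √(565.1281) ≈ 23.7724,  v_1 = u/||u|| ≈ (0.628, 0.4597, -0.628) (||v_1|| = 1).

λ_1 = 10.4641,  λ_2 = 5,  λ_3 = 3.5359;  v_1 ≈ (0.628, 0.4597, -0.628)


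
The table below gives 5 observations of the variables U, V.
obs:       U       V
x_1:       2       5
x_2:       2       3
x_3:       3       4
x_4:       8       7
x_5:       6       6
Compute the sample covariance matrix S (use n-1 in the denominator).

Step 1 — column means:
  mean(U) = (2 + 2 + 3 + 8 + 6) / 5 = 21/5 = 4.2
  mean(V) = (5 + 3 + 4 + 7 + 6) / 5 = 25/5 = 5

Step 2 — sample covariance S[i,j] = (1/(n-1)) · Σ_k (x_{k,i} - mean_i) · (x_{k,j} - mean_j), with n-1 = 4.
  S[U,U] = ((-2.2)·(-2.2) + (-2.2)·(-2.2) + (-1.2)·(-1.2) + (3.8)·(3.8) + (1.8)·(1.8)) / 4 = 28.8/4 = 7.2
  S[U,V] = ((-2.2)·(0) + (-2.2)·(-2) + (-1.2)·(-1) + (3.8)·(2) + (1.8)·(1)) / 4 = 15/4 = 3.75
  S[V,V] = ((0)·(0) + (-2)·(-2) + (-1)·(-1) + (2)·(2) + (1)·(1)) / 4 = 10/4 = 2.5

S is symmetric (S[j,i] = S[i,j]). Assembling:

S = [[7.2, 3.75],
 [3.75, 2.5]]


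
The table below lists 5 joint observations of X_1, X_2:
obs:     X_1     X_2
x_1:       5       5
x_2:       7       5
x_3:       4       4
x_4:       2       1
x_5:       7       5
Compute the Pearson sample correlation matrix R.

Step 1 — column means:
  mean(X_1) = (5 + 7 + 4 + 2 + 7) / 5 = 25/5 = 5
  mean(X_2) = (5 + 5 + 4 + 1 + 5) / 5 = 20/5 = 4

Step 2 — sample variances and covariances s[i,j] = (1/(n-1)) · Σ_k (x_{k,i} - mean_i) · (x_{k,j} - mean_j), with n-1 = 4:
  s[X_1,X_1] = ((0)·(0) + (2)·(2) + (-1)·(-1) + (-3)·(-3) + (2)·(2)) / 4 = 18/4 = 4.5
  s[X_1,X_2] = ((0)·(1) + (2)·(1) + (-1)·(0) + (-3)·(-3) + (2)·(1)) / 4 = 13/4 = 3.25
  s[X_2,X_2] = ((1)·(1) + (1)·(1) + (0)·(0) + (-3)·(-3) + (1)·(1)) / 4 = 12/4 = 3
  Sample standard deviations s_i = √(s[i,i]):
  s(X_1) = √(4.5) = 2.1213
  s(X_2) = √(3) = 1.7321

Step 3 — r_{ij} = s_{ij} / (s_i · s_j):
  r[X_1,X_1] = 1 (diagonal).
  r[X_1,X_2] = 3.25 / (2.1213 · 1.7321) = 3.25 / 3.6742 = 0.8845
  r[X_2,X_2] = 1 (diagonal).

R is symmetric with unit diagonal. Assembling:

R = [[1, 0.8845],
 [0.8845, 1]]


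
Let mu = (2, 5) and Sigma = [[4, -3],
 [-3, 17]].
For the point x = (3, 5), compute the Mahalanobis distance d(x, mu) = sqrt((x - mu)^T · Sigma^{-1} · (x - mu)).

Step 1 — centre the observation: (x - mu) = (1, 0).

Step 2 — invert Sigma. det(Sigma) = 4·17 - (-3)² = 59.
  Sigma^{-1} = (1/det) · [[d, -b], [-b, a]] = [[0.2881, 0.0508],
 [0.0508, 0.0678]].

Step 3 — form the quadratic (x - mu)^T · Sigma^{-1} · (x - mu):
  Sigma^{-1} · (x - mu) = (0.2881, 0.0508).
  (x - mu)^T · [Sigma^{-1} · (x - mu)] = (1)·(0.2881) + (0)·(0.0508) = 0.2881.

Step 4 — take square root: d = √(0.2881) ≈ 0.5368.

d(x, mu) = √(0.2881) ≈ 0.5368


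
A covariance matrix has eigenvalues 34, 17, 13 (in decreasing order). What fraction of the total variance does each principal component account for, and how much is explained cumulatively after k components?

Step 1 — total variance = trace(Sigma) = Σ λ_i = 34 + 17 + 13 = 64.

Step 2 — fraction explained by component i = λ_i / Σ λ:
  PC1: 34/64 = 0.5312
  PC2: 17/64 = 0.2656
  PC3: 13/64 = 0.2031

Step 3 — cumulative fraction after k components = (λ_1 + ... + λ_k) / Σ λ:
  k = 1: 34/64 = 0.5312
  k = 2: (34 + 17)/64 = 51/64 = 0.7969
  k = 3: (34 + 17 + 13)/64 = 64/64 = 1

Summary (fraction, with percent):

explained: PC1 0.5312 (53.12%), PC2 0.2656 (26.56%), PC3 0.2031 (20.31%);  cumulative: 0.5312, 0.7969, 1


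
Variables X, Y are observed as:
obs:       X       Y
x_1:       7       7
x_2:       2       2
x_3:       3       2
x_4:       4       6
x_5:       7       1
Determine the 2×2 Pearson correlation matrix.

Step 1 — column means:
  mean(X) = (7 + 2 + 3 + 4 + 7) / 5 = 23/5 = 4.6
  mean(Y) = (7 + 2 + 2 + 6 + 1) / 5 = 18/5 = 3.6

Step 2 — sample variances and covariances s[i,j] = (1/(n-1)) · Σ_k (x_{k,i} - mean_i) · (x_{k,j} - mean_j), with n-1 = 4:
  s[X,X] = ((2.4)·(2.4) + (-2.6)·(-2.6) + (-1.6)·(-1.6) + (-0.6)·(-0.6) + (2.4)·(2.4)) / 4 = 21.2/4 = 5.3
  s[X,Y] = ((2.4)·(3.4) + (-2.6)·(-1.6) + (-1.6)·(-1.6) + (-0.6)·(2.4) + (2.4)·(-2.6)) / 4 = 7.2/4 = 1.8
  s[Y,Y] = ((3.4)·(3.4) + (-1.6)·(-1.6) + (-1.6)·(-1.6) + (2.4)·(2.4) + (-2.6)·(-2.6)) / 4 = 29.2/4 = 7.3
  Sample standard deviations s_i = √(s[i,i]):
  s(X) = √(5.3) = 2.3022
  s(Y) = √(7.3) = 2.7019

Step 3 — r_{ij} = s_{ij} / (s_i · s_j):
  r[X,X] = 1 (diagonal).
  r[X,Y] = 1.8 / (2.3022 · 2.7019) = 1.8 / 6.2201 = 0.2894
  r[Y,Y] = 1 (diagonal).

R is symmetric with unit diagonal. Assembling:

R = [[1, 0.2894],
 [0.2894, 1]]


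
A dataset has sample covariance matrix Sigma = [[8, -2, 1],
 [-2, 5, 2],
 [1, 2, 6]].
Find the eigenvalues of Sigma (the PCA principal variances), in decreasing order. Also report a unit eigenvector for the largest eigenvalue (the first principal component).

Step 1 — characteristic polynomial p(λ) = det(λI - Sigma) = λ³ - tr·λ² + c_1·λ - det, where tr = trace, c_1 = sum of the principal 2×2 minors, det = det(Sigma):
  tr = 8 + 5 + 6 = 19,
  c_1 = (8·5 - (-2)²) + (8·6 - (1)²) + (5·6 - (2)²) = 36 + 47 + 26 = 109,
  det = 8·(5·6 - (2)²) - (-2)·((-2)·6 - (2)·(1)) + (1)·((-2)·(2) - 5·(1)) = 8·(26) - (-2)·(-14) + (1)·(-9) = 171.
  So p(λ) = λ³ - 19λ² + 109λ - 171.
Step 2 — look for an integer root (rational root theorem: any rational root is an integer divisor of 171). Testing λ = 9:
  p(9) = 729 - 1539 + 981 - 171 = 0  ✓
  Dividing out (λ - 9): p(λ) = (λ - 9)(λ² - 10λ + 19).
Step 3 — remaining eigenvalues from the quadratic λ² - 10λ + 19 = 0:
  Δ = 10² - 4·19 = 100 - 76 = 24,  λ = (10 ± √24)/2 = (10 ± 4.899)/2 ≈ 7.4495 or 2.5505.
  Sorted: λ_1 = 9,  λ_2 = 7.4495,  λ_3 = 2.5505  (check: sum = 19 = tr ✓).

Step 4 — unit eigenvector for λ_1 = 9: v spans the null space of (Sigma - λ_1 I), whose rows are
  r_1 = (-1, -2, 1),  r_2 = (-2, -4, 2),  r_3 = (1, 2, -3).
  v is orthogonal to every row, so take v ∝ r_1 × r_3 = ((-2)·(-3) - (1)·(2), (1)·(1) - (-1)·(-3), (-1)·(2) - (-2)·(1)) = (4, -2, 0).
  Rescale (divide by 2): u = (2, -1, 0).
  ||u|| = √((2)² + (-1)² + (0)²) = √(5) ≈ 2.2361,  v_1 = u/||u|| ≈ (0.8944, -0.4472, 0) (||v_1|| = 1).

λ_1 = 9,  λ_2 = 7.4495,  λ_3 = 2.5505;  v_1 ≈ (0.8944, -0.4472, 0)


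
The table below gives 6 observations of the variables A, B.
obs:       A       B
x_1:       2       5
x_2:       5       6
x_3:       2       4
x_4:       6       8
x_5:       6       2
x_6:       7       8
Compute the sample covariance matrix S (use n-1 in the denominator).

Step 1 — column means:
  mean(A) = (2 + 5 + 2 + 6 + 6 + 7) / 6 = 28/6 = 4.6667
  mean(B) = (5 + 6 + 4 + 8 + 2 + 8) / 6 = 33/6 = 5.5

Step 2 — sample covariance S[i,j] = (1/(n-1)) · Σ_k (x_{k,i} - mean_i) · (x_{k,j} - mean_j), with n-1 = 5.
  S[A,A] = ((-2.6667)·(-2.6667) + (0.3333)·(0.3333) + (-2.6667)·(-2.6667) + (1.3333)·(1.3333) + (1.3333)·(1.3333) + (2.3333)·(2.3333)) / 5 = 23.3333/5 = 4.6667
  S[A,B] = ((-2.6667)·(-0.5) + (0.3333)·(0.5) + (-2.6667)·(-1.5) + (1.3333)·(2.5) + (1.3333)·(-3.5) + (2.3333)·(2.5)) / 5 = 10/5 = 2
  S[B,B] = ((-0.5)·(-0.5) + (0.5)·(0.5) + (-1.5)·(-1.5) + (2.5)·(2.5) + (-3.5)·(-3.5) + (2.5)·(2.5)) / 5 = 27.5/5 = 5.5

S is symmetric (S[j,i] = S[i,j]). Assembling:

S = [[4.6667, 2],
 [2, 5.5]]


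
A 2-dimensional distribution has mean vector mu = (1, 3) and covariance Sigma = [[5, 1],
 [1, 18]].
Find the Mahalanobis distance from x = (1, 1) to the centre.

Step 1 — centre the observation: (x - mu) = (0, -2).

Step 2 — invert Sigma. det(Sigma) = 5·18 - (1)² = 89.
  Sigma^{-1} = (1/det) · [[d, -b], [-b, a]] = [[0.2022, -0.0112],
 [-0.0112, 0.0562]].

Step 3 — form the quadratic (x - mu)^T · Sigma^{-1} · (x - mu):
  Sigma^{-1} · (x - mu) = (0.0225, -0.1124).
  (x - mu)^T · [Sigma^{-1} · (x - mu)] = (0)·(0.0225) + (-2)·(-0.1124) = 0.2247.

Step 4 — take square root: d = √(0.2247) ≈ 0.474.

d(x, mu) = √(0.2247) ≈ 0.474


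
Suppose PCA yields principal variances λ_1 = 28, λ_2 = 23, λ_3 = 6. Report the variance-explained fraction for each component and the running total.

Step 1 — total variance = trace(Sigma) = Σ λ_i = 28 + 23 + 6 = 57.

Step 2 — fraction explained by component i = λ_i / Σ λ:
  PC1: 28/57 = 0.4912
  PC2: 23/57 = 0.4035
  PC3: 6/57 = 0.1053

Step 3 — cumulative fraction after k components = (λ_1 + ... + λ_k) / Σ λ:
  k = 1: 28/57 = 0.4912
  k = 2: (28 + 23)/57 = 51/57 = 0.8947
  k = 3: (28 + 23 + 6)/57 = 57/57 = 1

Summary (fraction, with percent):

explained: PC1 0.4912 (49.12%), PC2 0.4035 (40.35%), PC3 0.1053 (10.53%);  cumulative: 0.4912, 0.8947, 1


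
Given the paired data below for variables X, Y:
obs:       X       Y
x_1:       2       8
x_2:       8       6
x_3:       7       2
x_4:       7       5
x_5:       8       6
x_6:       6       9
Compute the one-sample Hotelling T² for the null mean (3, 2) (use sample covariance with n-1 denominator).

Step 1 — sample mean vector:
  mean(X) = (2 + 8 + 7 + 7 + 8 + 6) / 6 = 38/6 = 6.3333
  mean(Y) = (8 + 6 + 2 + 5 + 6 + 9) / 6 = 36/6 = 6
  x̄ = (6.3333, 6),  deviation x̄ - mu_0 = (6.3333, 6) - (3, 2) = (3.3333, 4).

Step 2 — sample covariance matrix, S[i,j] = (1/(n-1)) · Σ_k (x_{k,i} - mean_i) · (x_{k,j} - mean_j), divisor n-1 = 5:
  S[X,X] = ((-4.3333)·(-4.3333) + (1.6667)·(1.6667) + (0.6667)·(0.6667) + (0.6667)·(0.6667) + (1.6667)·(1.6667) + (-0.3333)·(-0.3333)) / 5 = 25.3333/5 = 5.0667
  S[X,Y] = ((-4.3333)·(2) + (1.6667)·(0) + (0.6667)·(-4) + (0.6667)·(-1) + (1.6667)·(0) + (-0.3333)·(3)) / 5 = -13/5 = -2.6
  S[Y,Y] = ((2)·(2) + (0)·(0) + (-4)·(-4) + (-1)·(-1) + (0)·(0) + (3)·(3)) / 5 = 30/5 = 6
  S = [[5.0667, -2.6],
 [-2.6, 6]].

Step 3 — invert S. det(S) = 5.0667·6 - (-2.6)² = 23.64.
  S^{-1} = (1/det) · [[d, -b], [-b, a]] = [[0.2538, 0.11],
 [0.11, 0.2143]].

Step 4 — quadratic form (x̄ - mu_0)^T · S^{-1} · (x̄ - mu_0):
  S^{-1} · (x̄ - mu_0) = (1.286, 1.2239),
  (x̄ - mu_0)^T · [...] = (3.3333)·(1.286) + (4)·(1.2239) = 9.1822.

Step 5 — scale by n: T² = 6 · 9.1822 = 55.0931.

T² ≈ 55.0931


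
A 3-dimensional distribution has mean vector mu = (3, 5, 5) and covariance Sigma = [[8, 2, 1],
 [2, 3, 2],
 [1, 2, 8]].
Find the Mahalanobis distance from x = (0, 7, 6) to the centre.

Step 1 — centre the observation: (x - mu) = (-3, 2, 1).

Step 2 — invert Sigma (cofactor / det for 3×3, or solve directly):
  Sigma^{-1} = [[0.1504, -0.1053, 0.0075],
 [-0.1053, 0.4737, -0.1053],
 [0.0075, -0.1053, 0.1504]].

Step 3 — form the quadratic (x - mu)^T · Sigma^{-1} · (x - mu):
  Sigma^{-1} · (x - mu) = (-0.6541, 1.1579, -0.0827).
  (x - mu)^T · [Sigma^{-1} · (x - mu)] = (-3)·(-0.6541) + (2)·(1.1579) + (1)·(-0.0827) = 4.1955.

Step 4 — take square root: d = √(4.1955) ≈ 2.0483.

d(x, mu) = √(4.1955) ≈ 2.0483


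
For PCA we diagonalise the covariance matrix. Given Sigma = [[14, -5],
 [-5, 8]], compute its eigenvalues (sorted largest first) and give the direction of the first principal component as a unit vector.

Step 1 — characteristic polynomial of 2×2 Sigma:
  det(Sigma - λI) = λ² - trace · λ + det = 0.
  trace = 14 + 8 = 22, det = 14·8 - (-5)² = 87.
Step 2 — discriminant:
  Δ = trace² - 4·det = 484 - 348 = 136.
Step 3 — eigenvalues:
  λ = (trace ± √Δ)/2 = (22 ± 11.6619)/2,
  λ_1 = 16.831,  λ_2 = 5.169.

Step 4 — unit eigenvector for λ_1: solve (Sigma - λ_1 I)v = 0. First row:
  (14 - 16.831)·v_x + (-5)·v_y = 0, i.e. (-2.831)·v_x + (-5)·v_y = 0,
  so v ∝ (b, λ_1 - a) = (-5, 2.831); multiply by -1 so the first entry is positive: u = (5, -2.831).
  ||u|| = √((5)² + (-2.831)²) = √(33.0143) ≈ 5.7458,
  v_1 = u/||u|| ≈ (0.8702, -0.4927) (||v_1|| = 1).

λ_1 = 16.831,  λ_2 = 5.169;  v_1 ≈ (0.8702, -0.4927)


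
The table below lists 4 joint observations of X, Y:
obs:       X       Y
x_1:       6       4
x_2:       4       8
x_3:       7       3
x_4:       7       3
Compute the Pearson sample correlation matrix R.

Step 1 — column means:
  mean(X) = (6 + 4 + 7 + 7) / 4 = 24/4 = 6
  mean(Y) = (4 + 8 + 3 + 3) / 4 = 18/4 = 4.5

Step 2 — sample variances and covariances s[i,j] = (1/(n-1)) · Σ_k (x_{k,i} - mean_i) · (x_{k,j} - mean_j), with n-1 = 3:
  s[X,X] = ((0)·(0) + (-2)·(-2) + (1)·(1) + (1)·(1)) / 3 = 6/3 = 2
  s[X,Y] = ((0)·(-0.5) + (-2)·(3.5) + (1)·(-1.5) + (1)·(-1.5)) / 3 = -10/3 = -3.3333
  s[Y,Y] = ((-0.5)·(-0.5) + (3.5)·(3.5) + (-1.5)·(-1.5) + (-1.5)·(-1.5)) / 3 = 17/3 = 5.6667
  Sample standard deviations s_i = √(s[i,i]):
  s(X) = √(2) = 1.4142
  s(Y) = √(5.6667) = 2.3805

Step 3 — r_{ij} = s_{ij} / (s_i · s_j):
  r[X,X] = 1 (diagonal).
  r[X,Y] = -3.3333 / (1.4142 · 2.3805) = -3.3333 / 3.3665 = -0.9901
  r[Y,Y] = 1 (diagonal).

R is symmetric with unit diagonal. Assembling:

R = [[1, -0.9901],
 [-0.9901, 1]]


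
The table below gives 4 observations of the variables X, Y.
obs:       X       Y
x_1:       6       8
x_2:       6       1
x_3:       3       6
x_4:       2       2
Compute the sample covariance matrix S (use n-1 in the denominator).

Step 1 — column means:
  mean(X) = (6 + 6 + 3 + 2) / 4 = 17/4 = 4.25
  mean(Y) = (8 + 1 + 6 + 2) / 4 = 17/4 = 4.25

Step 2 — sample covariance S[i,j] = (1/(n-1)) · Σ_k (x_{k,i} - mean_i) · (x_{k,j} - mean_j), with n-1 = 3.
  S[X,X] = ((1.75)·(1.75) + (1.75)·(1.75) + (-1.25)·(-1.25) + (-2.25)·(-2.25)) / 3 = 12.75/3 = 4.25
  S[X,Y] = ((1.75)·(3.75) + (1.75)·(-3.25) + (-1.25)·(1.75) + (-2.25)·(-2.25)) / 3 = 3.75/3 = 1.25
  S[Y,Y] = ((3.75)·(3.75) + (-3.25)·(-3.25) + (1.75)·(1.75) + (-2.25)·(-2.25)) / 3 = 32.75/3 = 10.9167

S is symmetric (S[j,i] = S[i,j]). Assembling:

S = [[4.25, 1.25],
 [1.25, 10.9167]]


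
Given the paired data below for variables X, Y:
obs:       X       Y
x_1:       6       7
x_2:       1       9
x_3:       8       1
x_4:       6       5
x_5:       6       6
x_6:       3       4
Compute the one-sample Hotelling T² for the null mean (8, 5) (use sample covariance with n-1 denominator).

Step 1 — sample mean vector:
  mean(X) = (6 + 1 + 8 + 6 + 6 + 3) / 6 = 30/6 = 5
  mean(Y) = (7 + 9 + 1 + 5 + 6 + 4) / 6 = 32/6 = 5.3333
  x̄ = (5, 5.3333),  deviation x̄ - mu_0 = (5, 5.3333) - (8, 5) = (-3, 0.3333).

Step 2 — sample covariance matrix, S[i,j] = (1/(n-1)) · Σ_k (x_{k,i} - mean_i) · (x_{k,j} - mean_j), divisor n-1 = 5:
  S[X,X] = ((1)·(1) + (-4)·(-4) + (3)·(3) + (1)·(1) + (1)·(1) + (-2)·(-2)) / 5 = 32/5 = 6.4
  S[X,Y] = ((1)·(1.6667) + (-4)·(3.6667) + (3)·(-4.3333) + (1)·(-0.3333) + (1)·(0.6667) + (-2)·(-1.3333)) / 5 = -23/5 = -4.6
  S[Y,Y] = ((1.6667)·(1.6667) + (3.6667)·(3.6667) + (-4.3333)·(-4.3333) + (-0.3333)·(-0.3333) + (0.6667)·(0.6667) + (-1.3333)·(-1.3333)) / 5 = 37.3333/5 = 7.4667
  S = [[6.4, -4.6],
 [-4.6, 7.4667]].

Step 3 — invert S. det(S) = 6.4·7.4667 - (-4.6)² = 26.6267.
  S^{-1} = (1/det) · [[d, -b], [-b, a]] = [[0.2804, 0.1728],
 [0.1728, 0.2404]].

Step 4 — quadratic form (x̄ - mu_0)^T · S^{-1} · (x̄ - mu_0):
  S^{-1} · (x̄ - mu_0) = (-0.7837, -0.4382),
  (x̄ - mu_0)^T · [...] = (-3)·(-0.7837) + (0.3333)·(-0.4382) = 2.205.

Step 5 — scale by n: T² = 6 · 2.205 = 13.2298.

T² ≈ 13.2298
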